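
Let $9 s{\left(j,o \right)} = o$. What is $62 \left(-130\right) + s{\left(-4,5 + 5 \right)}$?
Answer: $- \frac{72530}{9} \approx -8058.9$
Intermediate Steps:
$s{\left(j,o \right)} = \frac{o}{9}$
$62 \left(-130\right) + s{\left(-4,5 + 5 \right)} = 62 \left(-130\right) + \frac{5 + 5}{9} = -8060 + \frac{1}{9} \cdot 10 = -8060 + \frac{10}{9} = - \frac{72530}{9}$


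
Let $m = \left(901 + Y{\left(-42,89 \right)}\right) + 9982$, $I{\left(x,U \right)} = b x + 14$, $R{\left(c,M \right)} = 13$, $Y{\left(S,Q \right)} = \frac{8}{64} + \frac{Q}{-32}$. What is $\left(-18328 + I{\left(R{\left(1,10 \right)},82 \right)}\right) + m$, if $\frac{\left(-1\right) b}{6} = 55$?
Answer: $- \frac{375157}{32} \approx -11724.0$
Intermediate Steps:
$Y{\left(S,Q \right)} = \frac{1}{8} - \frac{Q}{32}$ ($Y{\left(S,Q \right)} = 8 \cdot \frac{1}{64} + Q \left(- \frac{1}{32}\right) = \frac{1}{8} - \frac{Q}{32}$)
$b = -330$ ($b = \left(-6\right) 55 = -330$)
$I{\left(x,U \right)} = 14 - 330 x$ ($I{\left(x,U \right)} = - 330 x + 14 = 14 - 330 x$)
$m = \frac{348171}{32}$ ($m = \left(901 + \left(\frac{1}{8} - \frac{89}{32}\right)\right) + 9982 = \left(901 - \frac{85}{32}\right) + 9982 = \frac{28747}{32} + 9982 = \frac{348171}{32} \approx 10880.0$)
$\left(-18328 + I{\left(R{\left(1,10 \right)},82 \right)}\right) + m = \left(-18328 + \left(14 - 4290\right)\right) + \frac{348171}{32} = \left(-18328 - 4276\right) + \frac{348171}{32} = -22604 + \frac{348171}{32} = - \frac{375157}{32}$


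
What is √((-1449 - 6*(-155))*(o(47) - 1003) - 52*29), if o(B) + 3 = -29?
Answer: √535657 ≈ 731.89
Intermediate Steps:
o(B) = -32 (o(B) = -3 - 29 = -32)
√((-1449 - 6*(-155))*(o(47) - 1003) - 52*29) = √((-1449 - 6*(-155))*(-32 - 1003) - 52*29) = √((-1449 + 930)*(-1035) - 1508) = √(-519*(-1035) - 1508) = √(537165 - 1508) = √535657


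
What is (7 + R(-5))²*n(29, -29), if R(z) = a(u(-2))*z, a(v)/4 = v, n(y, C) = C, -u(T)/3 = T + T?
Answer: -1574381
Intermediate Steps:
u(T) = -6*T (u(T) = -3*(T + T) = -6*T)
a(v) = 4*v
R(z) = 48*z (R(z) = (4*(-6*(-2)))*z = (4*12)*z = 48*z)
(7 + R(-5))²*n(29, -29) = (7 + 48*(-5))²*(-29) = (7 - 240)²*(-29) = (-233)²*(-29) = 54289*(-29) = -1574381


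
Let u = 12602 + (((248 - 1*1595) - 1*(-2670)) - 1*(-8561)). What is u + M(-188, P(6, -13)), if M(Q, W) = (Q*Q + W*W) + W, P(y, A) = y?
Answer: 57872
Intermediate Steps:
M(Q, W) = W + Q**2 + W**2 (M(Q, W) = (Q**2 + W**2) + W = W + Q**2 + W**2)
u = 22486 (u = 12602 + (((248 - 1595) + 2670) + 8561) = 12602 + ((-1347 + 2670) + 8561) = 12602 + (1323 + 8561) = 12602 + 9884 = 22486)
u + M(-188, P(6, -13)) = 22486 + (6 + (-188)**2 + 6**2) = 22486 + (6 + 35344 + 36) = 22486 + 35386 = 57872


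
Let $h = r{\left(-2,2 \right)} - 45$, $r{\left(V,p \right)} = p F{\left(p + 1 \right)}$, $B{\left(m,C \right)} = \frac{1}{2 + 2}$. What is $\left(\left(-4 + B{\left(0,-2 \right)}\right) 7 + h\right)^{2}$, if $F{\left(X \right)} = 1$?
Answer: $\frac{76729}{16} \approx 4795.6$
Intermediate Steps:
$B{\left(m,C \right)} = \frac{1}{4}$
$r{\left(V,p \right)} = p$ ($r{\left(V,p \right)} = p 1 = p$)
$h = -43$ ($h = 2 - 45 = -43$)
$\left(\left(-4 + B{\left(0,-2 \right)}\right) 7 + h\right)^{2} = \left(\left(-4 + \frac{1}{4}\right) 7 - 43\right)^{2} = \left(\left(- \frac{15}{4}\right) 7 - 43\right)^{2} = \left(- \frac{105}{4} - 43\right)^{2} = \left(- \frac{277}{4}\right)^{2} = \frac{76729}{16}$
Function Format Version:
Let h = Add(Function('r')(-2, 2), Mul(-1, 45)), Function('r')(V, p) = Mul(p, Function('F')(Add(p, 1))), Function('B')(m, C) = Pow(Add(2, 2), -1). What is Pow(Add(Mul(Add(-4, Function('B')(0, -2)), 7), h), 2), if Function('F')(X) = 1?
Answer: Rational(76729, 16) ≈ 4795.6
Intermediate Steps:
Function('B')(m, C) = Rational(1, 4) (Function('B')(m, C) = Pow(4, -1) = Rational(1, 4))
Function('r')(V, p) = p (Function('r')(V, p) = Mul(p, 1) = p)
h = -43 (h = Add(2, Mul(-1, 45)) = Add(2, -45) = -43)
Pow(Add(Mul(Add(-4, Function('B')(0, -2)), 7), h), 2) = Pow(Add(Mul(Add(-4, Rational(1, 4)), 7), -43), 2) = Pow(Add(Mul(Rational(-15, 4), 7), -43), 2) = Pow(Add(Rational(-105, 4), -43), 2) = Pow(Rational(-277, 4), 2) = Rational(76729, 16)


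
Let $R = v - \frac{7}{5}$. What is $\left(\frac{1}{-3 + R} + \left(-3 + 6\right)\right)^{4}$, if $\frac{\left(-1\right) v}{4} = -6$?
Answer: $\frac{7992538801}{92236816} \approx 86.652$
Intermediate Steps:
$v = 24$ ($v = \left(-4\right) \left(-6\right) = 24$)
$R = \frac{113}{5}$ ($R = 24 - \frac{7}{5} = \frac{113}{5} \approx 22.6$)
$\left(\frac{1}{-3 + R} + \left(-3 + 6\right)\right)^{4} = \left(\frac{1}{-3 + \frac{113}{5}} + \left(-3 + 6\right)\right)^{4} = \left(\frac{1}{\frac{98}{5}} + 3\right)^{4} = \left(\frac{5}{98} + 3\right)^{4} = \left(\frac{299}{98}\right)^{4} = \frac{7992538801}{92236816}$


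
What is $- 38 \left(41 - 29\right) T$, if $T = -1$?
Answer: $456$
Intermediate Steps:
$- 38 \left(41 - 29\right) T = - 38 \left(41 - 29\right) \left(-1\right) = \left(-38\right) 12 \left(-1\right) = \left(-456\right) \left(-1\right) = 456$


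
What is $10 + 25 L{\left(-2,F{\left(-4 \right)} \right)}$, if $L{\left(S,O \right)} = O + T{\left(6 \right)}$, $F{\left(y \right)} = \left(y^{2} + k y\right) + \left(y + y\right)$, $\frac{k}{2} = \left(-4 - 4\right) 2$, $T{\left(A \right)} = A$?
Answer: $3560$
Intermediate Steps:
$k = -32$ ($k = 2 \left(-4 - 4\right) 2 = 2 \left(\left(-8\right) 2\right) = 2 \left(-16\right) = -32$)
$F{\left(y \right)} = y^{2} - 30 y$ ($F{\left(y \right)} = \left(y^{2} - 32 y\right) + \left(y + y\right) = \left(y^{2} - 32 y\right) + 2 y = y^{2} - 30 y$)
$L{\left(S,O \right)} = 6 + O$ ($L{\left(S,O \right)} = O + 6 = 6 + O$)
$10 + 25 L{\left(-2,F{\left(-4 \right)} \right)} = 10 + 25 \left(6 - 4 \left(-30 - 4\right)\right) = 10 + 25 \left(6 - -136\right) = 10 + 25 \left(6 + 136\right) = 10 + 25 \cdot 142 = 10 + 3550 = 3560$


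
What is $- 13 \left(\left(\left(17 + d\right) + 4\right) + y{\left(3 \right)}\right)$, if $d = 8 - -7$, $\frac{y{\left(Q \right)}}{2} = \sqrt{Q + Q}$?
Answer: $-468 - 26 \sqrt{6} \approx -531.69$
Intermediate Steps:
$y{\left(Q \right)} = 2 \sqrt{2} \sqrt{Q}$ ($y{\left(Q \right)} = 2 \sqrt{Q + Q} = 2 \sqrt{2 Q} = 2 \sqrt{2} \sqrt{Q}$)
$d = 15$ ($d = 8 + 7 = 15$)
$- 13 \left(\left(\left(17 + d\right) + 4\right) + y{\left(3 \right)}\right) = - 13 \left(\left(\left(17 + 15\right) + 4\right) + 2 \sqrt{2} \sqrt{3}\right) = - 13 \left(\left(32 + 4\right) + 2 \sqrt{6}\right) = - 13 \left(36 + 2 \sqrt{6}\right) = -468 - 26 \sqrt{6}$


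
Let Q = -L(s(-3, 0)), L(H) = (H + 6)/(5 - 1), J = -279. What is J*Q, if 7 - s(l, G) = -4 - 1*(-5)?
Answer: 837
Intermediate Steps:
s(l, G) = 6 (s(l, G) = 7 - (-4 - 1*(-5)) = 7 - (-4 + 5) = 7 - 1*1 = 7 - 1 = 6)
L(H) = 3/2 + H/4 (L(H) = (6 + H)/4 = (6 + H)*(¼) = 3/2 + H/4)
Q = -3 (Q = -(3/2 + (¼)*6) = -(3/2 + 3/2) = -1*3 = -3)
J*Q = -279*(-3) = 837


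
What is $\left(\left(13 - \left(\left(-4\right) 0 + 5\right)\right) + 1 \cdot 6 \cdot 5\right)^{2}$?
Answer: $1444$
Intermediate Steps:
$\left(\left(13 - \left(\left(-4\right) 0 + 5\right)\right) + 1 \cdot 6 \cdot 5\right)^{2} = \left(\left(13 - \left(0 + 5\right)\right) + 6 \cdot 5\right)^{2} = \left(\left(13 - 5\right) + 30\right)^{2} = \left(8 + 30\right)^{2} = 38^{2} = 1444$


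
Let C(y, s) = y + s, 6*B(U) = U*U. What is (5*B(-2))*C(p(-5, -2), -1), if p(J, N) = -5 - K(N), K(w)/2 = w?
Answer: -20/3 ≈ -6.6667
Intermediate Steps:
K(w) = 2*w
B(U) = U²/6 (B(U) = (U*U)/6 = U²/6)
p(J, N) = -5 - 2*N
C(y, s) = s + y
(5*B(-2))*C(p(-5, -2), -1) = (5*((⅙)*(-2)²))*(-1 + (-5 - 2*(-2))) = (5*((⅙)*4))*(-1 + (-5 + 4)) = (5*(⅔))*(-1 - 1) = (10/3)*(-2) = -20/3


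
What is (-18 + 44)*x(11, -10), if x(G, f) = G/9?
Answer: 286/9 ≈ 31.778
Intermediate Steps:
x(G, f) = G/9 (x(G, f) = G*(⅑) = G/9)
(-18 + 44)*x(11, -10) = (-18 + 44)*((⅑)*11) = 26*(11/9) = 286/9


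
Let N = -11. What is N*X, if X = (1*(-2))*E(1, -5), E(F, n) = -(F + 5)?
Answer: -132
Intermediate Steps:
E(F, n) = -5 - F (E(F, n) = -(5 + F) = -5 - F)
X = 12 (X = (1*(-2))*(-5 - 1*1) = -2*(-5 - 1) = -2*(-6) = 12)
N*X = -11*12 = -132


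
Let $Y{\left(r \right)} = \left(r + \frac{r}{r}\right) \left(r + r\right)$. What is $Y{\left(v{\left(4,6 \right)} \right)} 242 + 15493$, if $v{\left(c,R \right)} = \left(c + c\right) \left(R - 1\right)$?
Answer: $809253$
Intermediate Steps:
$v{\left(c,R \right)} = 2 c \left(-1 + R\right)$
$Y{\left(r \right)} = 2 r \left(1 + r\right)$ ($Y{\left(r \right)} = \left(r + 1\right) 2 r = \left(1 + r\right) 2 r = 2 r \left(1 + r\right)$)
$Y{\left(v{\left(4,6 \right)} \right)} 242 + 15493 = 2 \cdot 2 \cdot 4 \left(-1 + 6\right) \left(1 + 2 \cdot 4 \left(-1 + 6\right)\right) 242 + 15493 = 2 \cdot 2 \cdot 4 \cdot 5 \left(1 + 2 \cdot 4 \cdot 5\right) 242 + 15493 = 2 \cdot 40 \left(1 + 40\right) 242 + 15493 = 2 \cdot 40 \cdot 41 \cdot 242 + 15493 = 3280 \cdot 242 + 15493 = 793760 + 15493 = 809253$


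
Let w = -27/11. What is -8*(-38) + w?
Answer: 3317/11 ≈ 301.55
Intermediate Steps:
w = -27/11 (w = -27*1/11 = -27/11 ≈ -2.4545)
-8*(-38) + w = -8*(-38) - 27/11 = 304 - 27/11 = 3317/11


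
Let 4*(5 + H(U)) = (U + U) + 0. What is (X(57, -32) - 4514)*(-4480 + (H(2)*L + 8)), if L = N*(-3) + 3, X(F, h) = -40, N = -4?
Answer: 20638728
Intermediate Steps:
L = 15 (L = -4*(-3) + 3 = 12 + 3 = 15)
H(U) = -5 + U/2 (H(U) = -5 + ((U + U) + 0)/4 = -5 + (2*U + 0)/4 = -5 + (2*U)/4 = -5 + U/2)
(X(57, -32) - 4514)*(-4480 + (H(2)*L + 8)) = (-40 - 4514)*(-4480 + ((-5 + (1/2)*2)*15 + 8)) = -4554*(-4480 + ((-5 + 1)*15 + 8)) = -4554*(-4480 + (-4*15 + 8)) = -4554*(-4480 + (-60 + 8)) = -4554*(-4480 - 52) = -4554*(-4532) = 20638728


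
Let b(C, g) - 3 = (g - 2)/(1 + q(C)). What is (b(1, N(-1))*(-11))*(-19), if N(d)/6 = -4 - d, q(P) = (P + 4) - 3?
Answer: -2299/3 ≈ -766.33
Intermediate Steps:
q(P) = 1 + P (q(P) = (4 + P) - 3 = 1 + P)
N(d) = -24 - 6*d (N(d) = 6*(-4 - d) = -24 - 6*d)
b(C, g) = 3 + (-2 + g)/(2 + C) (b(C, g) = 3 + (g - 2)/(1 + (1 + C)) = 3 + (-2 + g)/(2 + C))
(b(1, N(-1))*(-11))*(-19) = (((4 + (-24 - 6*(-1)) + 3*1)/(2 + 1))*(-11))*(-19) = (((4 + (-24 + 6) + 3)/3)*(-11))*(-19) = (((4 - 18 + 3)/3)*(-11))*(-19) = (((⅓)*(-11))*(-11))*(-19) = -11/3*(-11)*(-19) = (121/3)*(-19) = -2299/3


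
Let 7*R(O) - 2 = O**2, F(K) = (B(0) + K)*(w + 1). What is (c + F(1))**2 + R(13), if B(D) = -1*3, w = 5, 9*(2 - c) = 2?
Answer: 73099/567 ≈ 128.92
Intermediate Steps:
c = 16/9 (c = 2 - 1/9*2 = 2 - 2/9 = 16/9 ≈ 1.7778)
B(D) = -3
F(K) = -18 + 6*K (F(K) = (-3 + K)*(5 + 1) = (-3 + K)*6 = -18 + 6*K)
R(O) = 2/7 + O**2/7
(c + F(1))**2 + R(13) = (16/9 + (-18 + 6*1))**2 + (2/7 + (1/7)*13**2) = (16/9 + (-18 + 6))**2 + (2/7 + (1/7)*169) = (16/9 - 12)**2 + (2/7 + 169/7) = (-92/9)**2 + 171/7 = 8464/81 + 171/7 = 73099/567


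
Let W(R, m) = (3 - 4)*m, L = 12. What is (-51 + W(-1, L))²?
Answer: 3969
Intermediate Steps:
W(R, m) = -m
(-51 + W(-1, L))² = (-51 - 1*12)² = (-51 - 12)² = (-63)² = 3969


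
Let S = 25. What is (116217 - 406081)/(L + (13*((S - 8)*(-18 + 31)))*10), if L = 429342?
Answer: -36233/57259 ≈ -0.63279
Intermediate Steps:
(116217 - 406081)/(L + (13*((S - 8)*(-18 + 31)))*10) = (116217 - 406081)/(429342 + (13*((25 - 8)*(-18 + 31)))*10) = -289864/(429342 + (13*(17*13))*10) = -289864/(429342 + (13*221)*10) = -289864/(429342 + 2873*10) = -289864/(429342 + 28730) = -289864/458072 = -289864*1/458072 = -36233/57259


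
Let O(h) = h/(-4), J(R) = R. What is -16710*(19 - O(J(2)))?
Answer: -325845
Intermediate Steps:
O(h) = -h/4 (O(h) = h*(-¼) = -h/4)
-16710*(19 - O(J(2))) = -16710*(19 - (-1)*2/4) = -16710*(19 - 1*(-½)) = -16710*(19 + ½) = -16710*39/2 = -325845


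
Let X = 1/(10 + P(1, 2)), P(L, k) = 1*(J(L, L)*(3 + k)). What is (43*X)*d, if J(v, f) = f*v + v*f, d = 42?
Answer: 903/10 ≈ 90.300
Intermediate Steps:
J(v, f) = 2*f*v (J(v, f) = f*v + f*v = 2*f*v)
P(L, k) = 2*L²*(3 + k) (P(L, k) = 1*((2*L*L)*(3 + k)) = 1*((2*L²)*(3 + k)) = 1*(2*L²*(3 + k)) = 2*L²*(3 + k))
X = 1/20 (X = 1/(10 + 2*1²*(3 + 2)) = 1/(10 + 2*1*5) = 1/(10 + 10) = 1/20 ≈ 0.050000)
(43*X)*d = (43*(1/20))*42 = (43/20)*42 = 903/10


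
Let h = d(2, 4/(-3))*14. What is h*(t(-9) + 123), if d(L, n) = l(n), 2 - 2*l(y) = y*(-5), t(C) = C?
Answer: -3724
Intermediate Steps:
l(y) = 1 + 5*y/2 (l(y) = 1 - y*(-5)/2 = 1 - (-5)*y/2 = 1 + 5*y/2)
d(L, n) = 1 + 5*n/2
h = -98/3 (h = (1 + 5*(4/(-3))/2)*14 = (1 + 5*(4*(-⅓))/2)*14 = (1 + (5/2)*(-4/3))*14 = (1 - 10/3)*14 = -7/3*14 = -98/3 ≈ -32.667)
h*(t(-9) + 123) = -98*(-9 + 123)/3 = -98/3*114 = -3724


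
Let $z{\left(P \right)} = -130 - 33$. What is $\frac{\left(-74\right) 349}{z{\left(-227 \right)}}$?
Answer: $\frac{25826}{163} \approx 158.44$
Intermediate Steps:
$z{\left(P \right)} = -163$
$\frac{\left(-74\right) 349}{z{\left(-227 \right)}} = \frac{\left(-74\right) 349}{-163} = \left(-25826\right) \left(- \frac{1}{163}\right) = \frac{25826}{163}$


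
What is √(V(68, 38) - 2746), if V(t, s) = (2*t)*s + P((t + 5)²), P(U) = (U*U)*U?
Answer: √151334228711 ≈ 3.8902e+5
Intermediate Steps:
P(U) = U³ (P(U) = U²*U = U³)
V(t, s) = (5 + t)⁶ + 2*s*t (V(t, s) = (2*t)*s + ((t + 5)²)³ = 2*s*t + ((5 + t)²)³ = 2*s*t + (5 + t)⁶ = (5 + t)⁶ + 2*s*t)
√(V(68, 38) - 2746) = √(((5 + 68)⁶ + 2*38*68) - 2746) = √((73⁶ + 5168) - 2746) = √((151334226289 + 5168) - 2746) = √(151334231457 - 2746) = √151334228711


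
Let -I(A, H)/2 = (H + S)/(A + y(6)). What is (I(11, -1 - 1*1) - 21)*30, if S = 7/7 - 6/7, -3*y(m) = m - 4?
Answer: -134370/217 ≈ -619.22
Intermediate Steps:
y(m) = 4/3 - m/3 (y(m) = -(m - 4)/3 = -(-4 + m)/3 = 4/3 - m/3)
S = 1/7 (S = 7*(1/7) - 6*1/7 = 1 - 6/7 = 1/7 ≈ 0.14286)
I(A, H) = -2*(1/7 + H)/(-2/3 + A) (I(A, H) = -2*(H + 1/7)/(A + (4/3 - 1/3*6)) = -2*(1/7 + H)/(A + (4/3 - 2)) = -2*(1/7 + H)/(A - 2/3) = -2*(1/7 + H)/(-2/3 + A))
(I(11, -1 - 1*1) - 21)*30 = (6*(-1 - 7*(-1 - 1*1))/(7*(-2 + 3*11)) - 21)*30 = (6*(-1 - 7*(-1 - 1))/(7*(-2 + 33)) - 21)*30 = ((6/7)*(-1 - 7*(-2))/31 - 21)*30 = ((6/7)*(1/31)*(-1 + 14) - 21)*30 = ((6/7)*(1/31)*13 - 21)*30 = (78/217 - 21)*30 = -4479/217*30 = -134370/217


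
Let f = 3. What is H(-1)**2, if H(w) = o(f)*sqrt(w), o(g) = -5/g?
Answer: -25/9 ≈ -2.7778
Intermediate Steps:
H(w) = -5*sqrt(w)/3 (H(w) = (-5/3)*sqrt(w) = (-5*1/3)*sqrt(w) = -5*sqrt(w)/3)
H(-1)**2 = (-5*I/3)**2 = -25/9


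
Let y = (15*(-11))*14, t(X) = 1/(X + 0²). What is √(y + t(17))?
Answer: I*√667573/17 ≈ 48.062*I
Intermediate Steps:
t(X) = 1/X (t(X) = 1/(X + 0) = 1/X)
y = -2310 (y = -165*14 = -2310)
√(y + t(17)) = √(-2310 + 1/17) = √(-39269/17) = I*√667573/17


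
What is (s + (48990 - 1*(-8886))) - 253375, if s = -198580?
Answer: -394079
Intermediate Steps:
(s + (48990 - 1*(-8886))) - 253375 = (-198580 + (48990 - 1*(-8886))) - 253375 = (-198580 + (48990 + 8886)) - 253375 = (-198580 + 57876) - 253375 = -140704 - 253375 = -394079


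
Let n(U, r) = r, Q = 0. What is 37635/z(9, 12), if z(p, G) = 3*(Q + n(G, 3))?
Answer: 12545/3 ≈ 4181.7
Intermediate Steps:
z(p, G) = 9 (z(p, G) = 3*(0 + 3) = 3*3 = 9)
37635/z(9, 12) = 37635/9 = 37635*(⅑) = 12545/3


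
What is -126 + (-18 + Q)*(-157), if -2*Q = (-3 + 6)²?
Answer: 6813/2 ≈ 3406.5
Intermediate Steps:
Q = -9/2 (Q = -(-3 + 6)²/2 = -½*3² = -½*9 = -9/2 ≈ -4.5000)
-126 + (-18 + Q)*(-157) = -126 + (-18 - 9/2)*(-157) = -126 - 45/2*(-157) = -126 + 7065/2 = 6813/2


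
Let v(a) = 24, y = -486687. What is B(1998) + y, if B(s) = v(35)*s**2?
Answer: 95321409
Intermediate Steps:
B(s) = 24*s**2
B(1998) + y = 24*1998**2 - 486687 = 24*3992004 - 486687 = 95808096 - 486687 = 95321409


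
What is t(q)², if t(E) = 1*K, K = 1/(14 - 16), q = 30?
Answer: ¼ ≈ 0.25000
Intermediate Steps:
K = -½ (K = 1/(-2) = -½ ≈ -0.50000)
t(E) = -½ (t(E) = 1*(-½) = -½)
t(q)² = (-½)² = ¼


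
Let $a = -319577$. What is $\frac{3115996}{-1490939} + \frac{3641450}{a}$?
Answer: $- \frac{6424980475242}{476469812803} \approx -13.485$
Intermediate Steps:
$\frac{3115996}{-1490939} + \frac{3641450}{a} = \frac{3115996}{-1490939} + \frac{3641450}{-319577} = 3115996 \left(- \frac{1}{1490939}\right) + 3641450 \left(- \frac{1}{319577}\right) = - \frac{3115996}{1490939} - \frac{3641450}{319577} = - \frac{6424980475242}{476469812803}$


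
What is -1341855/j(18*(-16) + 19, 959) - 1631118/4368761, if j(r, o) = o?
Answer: -5863808033817/4189641799 ≈ -1399.6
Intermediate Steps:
-1341855/j(18*(-16) + 19, 959) - 1631118/4368761 = -1341855/959 - 1631118/4368761 = -5863808033817/4189641799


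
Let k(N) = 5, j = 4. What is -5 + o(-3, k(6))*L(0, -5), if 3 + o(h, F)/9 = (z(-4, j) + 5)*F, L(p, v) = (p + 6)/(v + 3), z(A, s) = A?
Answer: -59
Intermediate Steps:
L(p, v) = (6 + p)/(3 + v)
o(h, F) = -27 + 9*F (o(h, F) = -27 + 9*((-4 + 5)*F) = -27 + 9*(1*F) = -27 + 9*F)
-5 + o(-3, k(6))*L(0, -5) = -5 + (-27 + 9*5)*((6 + 0)/(3 - 5)) = -5 + (-27 + 45)*(6/(-2)) = -5 + 18*(-1/2*6) = -5 + 18*(-3) = -5 - 54 = -59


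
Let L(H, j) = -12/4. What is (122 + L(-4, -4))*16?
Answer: 1904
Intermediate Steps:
L(H, j) = -3 (L(H, j) = -12*1/4 = -3)
(122 + L(-4, -4))*16 = (122 - 3)*16 = 119*16 = 1904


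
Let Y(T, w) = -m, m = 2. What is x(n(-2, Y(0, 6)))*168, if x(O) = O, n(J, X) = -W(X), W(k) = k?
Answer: 336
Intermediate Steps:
Y(T, w) = -2 (Y(T, w) = -1*2 = -2)
n(J, X) = -X
x(n(-2, Y(0, 6)))*168 = -1*(-2)*168 = 2*168 = 336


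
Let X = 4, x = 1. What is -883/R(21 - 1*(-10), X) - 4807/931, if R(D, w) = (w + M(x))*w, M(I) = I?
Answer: -48327/980 ≈ -49.313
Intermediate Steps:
R(D, w) = w*(1 + w) (R(D, w) = (w + 1)*w = (1 + w)*w = w*(1 + w))
-883/R(21 - 1*(-10), X) - 4807/931 = -883*1/(4*(1 + 4)) - 4807/931 = -883/(4*5) - 4807*1/931 = -883/20 - 253/49 = -48327/980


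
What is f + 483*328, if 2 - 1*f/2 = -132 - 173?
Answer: 159038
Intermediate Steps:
f = 614 (f = 4 - 2*(-132 - 173) = 4 - 2*(-305) = 4 + 610 = 614)
f + 483*328 = 614 + 483*328 = 614 + 158424 = 159038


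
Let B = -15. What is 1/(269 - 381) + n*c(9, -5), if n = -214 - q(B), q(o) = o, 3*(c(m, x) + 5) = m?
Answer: 44575/112 ≈ 397.99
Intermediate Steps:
c(m, x) = -5 + m/3
n = -199 (n = -214 - 1*(-15) = -214 + 15 = -199)
1/(269 - 381) + n*c(9, -5) = 1/(269 - 381) - 199*(-5 + (⅓)*9) = 1/(-112) - 199*(-5 + 3) = -1/112 - 199*(-2) = -1/112 + 398 = 44575/112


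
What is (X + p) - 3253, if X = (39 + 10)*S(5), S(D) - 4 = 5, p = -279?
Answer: -3091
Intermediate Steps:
S(D) = 9 (S(D) = 4 + 5 = 9)
X = 441 (X = (39 + 10)*9 = 49*9 = 441)
(X + p) - 3253 = (441 - 279) - 3253 = 162 - 3253 = -3091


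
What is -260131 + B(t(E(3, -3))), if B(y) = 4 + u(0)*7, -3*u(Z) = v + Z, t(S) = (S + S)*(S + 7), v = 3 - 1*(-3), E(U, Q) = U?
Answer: -260141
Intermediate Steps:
v = 6 (v = 3 + 3 = 6)
t(S) = 2*S*(7 + S) (t(S) = (2*S)*(7 + S) = 2*S*(7 + S))
u(Z) = -2 - Z/3 (u(Z) = -(6 + Z)/3 = -2 - Z/3)
B(y) = -10 (B(y) = 4 + (-2 - ⅓*0)*7 = 4 + (-2 + 0)*7 = 4 - 2*7 = 4 - 14 = -10)
-260131 + B(t(E(3, -3))) = -260131 - 10 = -260141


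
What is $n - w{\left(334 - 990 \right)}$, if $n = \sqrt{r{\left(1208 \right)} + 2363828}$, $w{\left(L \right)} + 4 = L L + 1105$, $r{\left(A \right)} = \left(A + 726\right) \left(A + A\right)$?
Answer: $-431437 + 2 \sqrt{1759093} \approx -4.2878 \cdot 10^{5}$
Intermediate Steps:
$r{\left(A \right)} = 2 A \left(726 + A\right)$ ($r{\left(A \right)} = \left(726 + A\right) 2 A = 2 A \left(726 + A\right)$)
$w{\left(L \right)} = 1101 + L^{2}$ ($w{\left(L \right)} = -4 + \left(L L + 1105\right) = -4 + \left(L^{2} + 1105\right) = -4 + \left(1105 + L^{2}\right) = 1101 + L^{2}$)
$n = 2 \sqrt{1759093}$ ($n = \sqrt{2 \cdot 1208 \left(726 + 1208\right) + 2363828} = \sqrt{2 \cdot 1208 \cdot 1934 + 2363828} = \sqrt{4672544 + 2363828} = \sqrt{7036372} = 2 \sqrt{1759093} \approx 2652.6$)
$n - w{\left(334 - 990 \right)} = 2 \sqrt{1759093} - \left(1101 + \left(334 - 990\right)^{2}\right) = 2 \sqrt{1759093} - \left(1101 + \left(-656\right)^{2}\right) = 2 \sqrt{1759093} - \left(1101 + 430336\right) = 2 \sqrt{1759093} - 431437 = -431437 + 2 \sqrt{1759093}$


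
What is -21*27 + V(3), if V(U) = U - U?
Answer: -567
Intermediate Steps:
V(U) = 0
-21*27 + V(3) = -21*27 + 0 = -567 + 0 = -567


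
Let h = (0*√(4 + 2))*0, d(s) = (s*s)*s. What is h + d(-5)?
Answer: -125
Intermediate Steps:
d(s) = s³ (d(s) = s²*s = s³)
h = 0 (h = (0*√6)*0 = 0*0 = 0)
h + d(-5) = 0 + (-5)³ = 0 - 125 = -125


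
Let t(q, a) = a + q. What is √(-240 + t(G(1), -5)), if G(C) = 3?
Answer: 11*I*√2 ≈ 15.556*I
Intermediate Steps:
√(-240 + t(G(1), -5)) = √(-240 + (-5 + 3)) = √(-240 - 2) = √(-242) = 11*I*√2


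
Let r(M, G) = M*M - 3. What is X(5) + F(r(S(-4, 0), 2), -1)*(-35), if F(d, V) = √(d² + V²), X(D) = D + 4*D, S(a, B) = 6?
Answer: 25 - 35*√1090 ≈ -1130.5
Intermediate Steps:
r(M, G) = -3 + M² (r(M, G) = M² - 3 = -3 + M²)
X(D) = 5*D
F(d, V) = √(V² + d²)
X(5) + F(r(S(-4, 0), 2), -1)*(-35) = 5*5 + √((-1)² + (-3 + 6²)²)*(-35) = 25 + √(1 + (-3 + 36)²)*(-35) = 25 + √(1 + 33²)*(-35) = 25 + √(1 + 1089)*(-35) = 25 + √1090*(-35) = 25 - 35*√1090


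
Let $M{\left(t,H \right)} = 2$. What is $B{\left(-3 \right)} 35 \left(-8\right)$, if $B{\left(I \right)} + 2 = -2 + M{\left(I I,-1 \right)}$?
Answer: $560$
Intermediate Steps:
$B{\left(I \right)} = -2$ ($B{\left(I \right)} = -2 + \left(-2 + 2\right) = -2 + 0 = -2$)
$B{\left(-3 \right)} 35 \left(-8\right) = \left(-2\right) 35 \left(-8\right) = \left(-70\right) \left(-8\right) = 560$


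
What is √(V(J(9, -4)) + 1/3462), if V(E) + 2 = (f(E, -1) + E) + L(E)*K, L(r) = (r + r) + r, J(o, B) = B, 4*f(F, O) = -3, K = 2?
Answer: I*√368548941/3462 ≈ 5.5452*I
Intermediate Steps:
f(F, O) = -¾ (f(F, O) = (¼)*(-3) = -¾)
L(r) = 3*r (L(r) = 2*r + r = 3*r)
V(E) = -11/4 + 7*E (V(E) = -2 + ((-¾ + E) + (3*E)*2) = -2 + ((-¾ + E) + 6*E) = -2 + (-¾ + 7*E) = -11/4 + 7*E)
√(V(J(9, -4)) + 1/3462) = √((-11/4 + 7*(-4)) + 1/3462) = √((-11/4 - 28) + 1/3462) = √(-123/4 + 1/3462) = √(-212911/6924) = I*√368548941/3462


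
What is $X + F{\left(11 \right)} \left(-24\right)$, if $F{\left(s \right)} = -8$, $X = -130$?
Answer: $62$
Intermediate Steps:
$X + F{\left(11 \right)} \left(-24\right) = -130 - -192 = -130 + 192 = 62$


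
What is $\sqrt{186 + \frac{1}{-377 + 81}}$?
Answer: $\frac{11 \sqrt{33670}}{148} \approx 13.638$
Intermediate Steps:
$\sqrt{186 + \frac{1}{-377 + 81}} = \sqrt{186 + \frac{1}{-296}} = \sqrt{186 - \frac{1}{296}} = \sqrt{\frac{55055}{296}} = \frac{11 \sqrt{33670}}{148}$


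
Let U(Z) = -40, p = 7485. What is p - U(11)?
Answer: 7525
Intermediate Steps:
p - U(11) = 7485 - 1*(-40) = 7485 + 40 = 7525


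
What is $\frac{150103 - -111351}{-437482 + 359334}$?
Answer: $- \frac{130727}{39074} \approx -3.3456$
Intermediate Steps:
$\frac{150103 - -111351}{-437482 + 359334} = \frac{150103 + \left(-95942 + 207293\right)}{-78148} = \left(150103 + 111351\right) \left(- \frac{1}{78148}\right) = 261454 \left(- \frac{1}{78148}\right) = - \frac{130727}{39074}$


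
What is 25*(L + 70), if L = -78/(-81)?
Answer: 47900/27 ≈ 1774.1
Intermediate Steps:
L = 26/27 (L = -78*(-1/81) = 26/27 ≈ 0.96296)
25*(L + 70) = 25*(26/27 + 70) = 25*(1916/27) = 47900/27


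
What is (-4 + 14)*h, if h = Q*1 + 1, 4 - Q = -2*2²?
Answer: 130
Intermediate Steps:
Q = 12 (Q = 4 - (-2)*2² = 4 - (-2)*4 = 4 - 1*(-8) = 4 + 8 = 12)
h = 13 (h = 12*1 + 1 = 12 + 1 = 13)
(-4 + 14)*h = (-4 + 14)*13 = 10*13 = 130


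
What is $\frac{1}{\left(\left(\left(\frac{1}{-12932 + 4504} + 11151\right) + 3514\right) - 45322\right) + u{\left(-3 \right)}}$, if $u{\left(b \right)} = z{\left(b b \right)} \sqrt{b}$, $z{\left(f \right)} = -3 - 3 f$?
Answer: $- \frac{2177603016316}{66758967713773609} + \frac{2130935520 i \sqrt{3}}{66758967713773609} \approx -3.2619 \cdot 10^{-5} + 5.5287 \cdot 10^{-8} i$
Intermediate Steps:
$u{\left(b \right)} = \sqrt{b} \left(-3 - 3 b^{2}\right)$ ($u{\left(b \right)} = \left(-3 - 3 b b\right) \sqrt{b} = \left(-3 - 3 b^{2}\right) \sqrt{b} = \sqrt{b} \left(-3 - 3 b^{2}\right)$)
$\frac{1}{\left(\left(\left(\frac{1}{-12932 + 4504} + 11151\right) + 3514\right) - 45322\right) + u{\left(-3 \right)}} = \frac{1}{\left(\left(\left(\frac{1}{-12932 + 4504} + 11151\right) + 3514\right) - 45322\right) + 3 \sqrt{-3} \left(-1 - \left(-3\right)^{2}\right)} = \frac{1}{\left(\left(\left(\frac{1}{-8428} + 11151\right) + 3514\right) - 45322\right) + 3 i \sqrt{3} \left(-1 - 9\right)} = \frac{1}{\left(\left(\left(- \frac{1}{8428} + 11151\right) + 3514\right) - 45322\right) + 3 i \sqrt{3} \left(-1 - 9\right)} = \frac{1}{\left(\left(\frac{93980627}{8428} + 3514\right) - 45322\right) + 3 i \sqrt{3} \left(-10\right)} = \frac{1}{\left(\frac{123596619}{8428} - 45322\right) - 30 i \sqrt{3}} = \frac{1}{- \frac{258377197}{8428} - 30 i \sqrt{3}}$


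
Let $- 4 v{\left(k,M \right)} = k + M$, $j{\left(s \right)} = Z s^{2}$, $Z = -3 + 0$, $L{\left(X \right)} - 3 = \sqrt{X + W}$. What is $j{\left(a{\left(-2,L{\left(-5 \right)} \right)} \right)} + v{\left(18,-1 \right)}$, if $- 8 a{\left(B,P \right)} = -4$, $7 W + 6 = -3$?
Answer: $-5$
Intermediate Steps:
$W = - \frac{9}{7}$ ($W = - \frac{6}{7} + \frac{1}{7} \left(-3\right) = - \frac{6}{7} - \frac{3}{7} = - \frac{9}{7} \approx -1.2857$)
$L{\left(X \right)} = 3 + \sqrt{- \frac{9}{7} + X}$ ($L{\left(X \right)} = 3 + \sqrt{X - \frac{9}{7}} = 3 + \sqrt{- \frac{9}{7} + X}$)
$Z = -3$
$a{\left(B,P \right)} = \frac{1}{2}$ ($a{\left(B,P \right)} = \left(- \frac{1}{8}\right) \left(-4\right) = \frac{1}{2}$)
$j{\left(s \right)} = - 3 s^{2}$
$v{\left(k,M \right)} = - \frac{M}{4} - \frac{k}{4}$ ($v{\left(k,M \right)} = - \frac{k + M}{4} = - \frac{M + k}{4} = - \frac{M}{4} - \frac{k}{4}$)
$j{\left(a{\left(-2,L{\left(-5 \right)} \right)} \right)} + v{\left(18,-1 \right)} = - \frac{3}{4} - \frac{17}{4} = -5$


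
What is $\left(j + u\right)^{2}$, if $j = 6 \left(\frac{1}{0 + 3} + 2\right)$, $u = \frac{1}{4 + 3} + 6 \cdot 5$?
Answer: $\frac{95481}{49} \approx 1948.6$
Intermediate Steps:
$u = \frac{211}{7}$ ($u = \frac{1}{7} + 30 = \frac{211}{7} \approx 30.143$)
$j = 14$ ($j = 6 \left(\frac{1}{3} + 2\right) = 6 \cdot \frac{7}{3} = 14$)
$\left(j + u\right)^{2} = \left(14 + \frac{211}{7}\right)^{2} = \left(\frac{309}{7}\right)^{2} = \frac{95481}{49}$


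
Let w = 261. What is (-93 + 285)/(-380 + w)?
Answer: -192/119 ≈ -1.6134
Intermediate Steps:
(-93 + 285)/(-380 + w) = (-93 + 285)/(-380 + 261) = 192/(-119) = 192*(-1/119) = -192/119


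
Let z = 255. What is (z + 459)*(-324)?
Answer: -231336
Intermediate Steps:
(z + 459)*(-324) = (255 + 459)*(-324) = 714*(-324) = -231336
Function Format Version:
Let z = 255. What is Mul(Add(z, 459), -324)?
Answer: -231336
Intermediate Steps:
Mul(Add(z, 459), -324) = Mul(Add(255, 459), -324) = Mul(714, -324) = -231336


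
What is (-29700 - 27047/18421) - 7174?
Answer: -679283001/18421 ≈ -36875.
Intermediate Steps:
(-29700 - 27047/18421) - 7174 = -547130747/18421 - 7174 = -679283001/18421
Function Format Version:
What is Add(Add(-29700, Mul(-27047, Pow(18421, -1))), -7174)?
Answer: Rational(-679283001, 18421) ≈ -36875.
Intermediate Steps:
Add(Add(-29700, Mul(-27047, Pow(18421, -1))), -7174) = Add(Add(-29700, Mul(-27047, Rational(1, 18421))), -7174) = Add(Add(-29700, Rational(-27047, 18421)), -7174) = Add(Rational(-547130747, 18421), -7174) = Rational(-679283001, 18421)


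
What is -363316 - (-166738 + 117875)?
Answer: -314453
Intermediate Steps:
-363316 - (-166738 + 117875) = -363316 - 1*(-48863) = -363316 + 48863 = -314453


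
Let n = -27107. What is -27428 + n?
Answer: -54535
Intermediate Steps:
-27428 + n = -27428 - 27107 = -54535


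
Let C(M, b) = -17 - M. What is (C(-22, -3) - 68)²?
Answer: 3969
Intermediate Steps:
(C(-22, -3) - 68)² = ((-17 - 1*(-22)) - 68)² = ((-17 + 22) - 68)² = (5 - 68)² = (-63)² = 3969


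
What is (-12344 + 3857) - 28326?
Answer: -36813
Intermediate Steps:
(-12344 + 3857) - 28326 = -8487 - 28326 = -36813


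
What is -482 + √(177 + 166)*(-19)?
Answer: -482 - 133*√7 ≈ -833.88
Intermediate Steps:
-482 + √(177 + 166)*(-19) = -482 + √343*(-19) = -482 + (7*√7)*(-19) = -482 - 133*√7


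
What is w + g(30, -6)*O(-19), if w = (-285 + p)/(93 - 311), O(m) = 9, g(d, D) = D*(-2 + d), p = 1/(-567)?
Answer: -93365338/61803 ≈ -1510.7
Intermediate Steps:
p = -1/567 ≈ -0.0017637
w = 80798/61803 (w = (-285 - 1/567)/(93 - 311) = -161596/567/(-218) = -161596/567*(-1/218) = 80798/61803 ≈ 1.3073)
w + g(30, -6)*O(-19) = 80798/61803 - 6*(-2 + 30)*9 = 80798/61803 - 6*28*9 = 80798/61803 - 168*9 = 80798/61803 - 1512 = -93365338/61803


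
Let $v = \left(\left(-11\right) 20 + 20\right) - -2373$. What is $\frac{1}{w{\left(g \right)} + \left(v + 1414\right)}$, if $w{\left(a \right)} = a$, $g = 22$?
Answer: $\frac{1}{3609} \approx 0.00027709$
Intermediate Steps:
$v = 2173$ ($v = \left(-220 + 20\right) + 2373 = -200 + 2373 = 2173$)
$\frac{1}{w{\left(g \right)} + \left(v + 1414\right)} = \frac{1}{22 + \left(2173 + 1414\right)} = \frac{1}{22 + 3587} = \frac{1}{3609}$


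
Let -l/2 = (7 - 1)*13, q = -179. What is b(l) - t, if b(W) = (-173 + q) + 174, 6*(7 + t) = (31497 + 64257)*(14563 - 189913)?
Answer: 2798410479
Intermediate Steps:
l = -156 (l = -2*(7 - 1)*13 = -12*13 = -2*78 = -156)
t = -2798410657 (t = -7 + ((31497 + 64257)*(14563 - 189913))/6 = -7 + (95754*(-175350))/6 = -7 + (1/6)*(-16790463900) = -7 - 2798410650 = -2798410657)
b(W) = -178 (b(W) = (-173 - 179) + 174 = -352 + 174 = -178)
b(l) - t = -178 - 1*(-2798410657) = -178 + 2798410657 = 2798410479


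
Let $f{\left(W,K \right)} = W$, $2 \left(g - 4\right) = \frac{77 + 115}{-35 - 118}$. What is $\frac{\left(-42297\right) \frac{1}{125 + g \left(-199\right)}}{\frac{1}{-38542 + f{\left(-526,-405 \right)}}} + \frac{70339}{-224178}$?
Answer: $- \frac{821421601688585}{271479558} \approx -3.0257 \cdot 10^{6}$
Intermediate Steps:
$g = \frac{172}{51}$ ($g = 4 + \frac{\left(77 + 115\right) \frac{1}{-35 - 118}}{2} = 4 + \frac{192 \frac{1}{-153}}{2} = 4 + \frac{192 \left(- \frac{1}{153}\right)}{2} = 4 + \frac{1}{2} \left(- \frac{64}{51}\right) = 4 - \frac{32}{51} = \frac{172}{51} \approx 3.3725$)
$\frac{\left(-42297\right) \frac{1}{125 + g \left(-199\right)}}{\frac{1}{-38542 + f{\left(-526,-405 \right)}}} + \frac{70339}{-224178} = \frac{\left(-42297\right) \frac{1}{125 + \frac{172}{51} \left(-199\right)}}{\frac{1}{-38542 - 526}} + \frac{70339}{-224178} = \frac{\left(-42297\right) \frac{1}{125 - \frac{34228}{51}}}{\frac{1}{-39068}} + 70339 \left(- \frac{1}{224178}\right) = \frac{\left(-42297\right) \frac{1}{- \frac{27853}{51}}}{- \frac{1}{39068}} - \frac{70339}{224178} = \left(-42297\right) \left(- \frac{51}{27853}\right) \left(-39068\right) - \frac{70339}{224178} = \frac{93789}{1211} \left(-39068\right) - \frac{70339}{224178} = - \frac{3664148652}{1211} - \frac{70339}{224178} = - \frac{821421601688585}{271479558}$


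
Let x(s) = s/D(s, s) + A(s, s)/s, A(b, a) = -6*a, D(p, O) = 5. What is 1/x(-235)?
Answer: -1/53 ≈ -0.018868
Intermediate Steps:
x(s) = -6 + s/5 (x(s) = s/5 + (-6*s)/s = s*(⅕) - 6 = s/5 - 6 = -6 + s/5)
1/x(-235) = 1/(-6 + (⅕)*(-235)) = 1/(-6 - 47) = 1/(-53) = -1/53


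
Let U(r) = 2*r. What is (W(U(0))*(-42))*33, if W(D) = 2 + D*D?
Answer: -2772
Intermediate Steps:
W(D) = 2 + D²
(W(U(0))*(-42))*33 = ((2 + (2*0)²)*(-42))*33 = ((2 + 0²)*(-42))*33 = ((2 + 0)*(-42))*33 = (2*(-42))*33 = -84*33 = -2772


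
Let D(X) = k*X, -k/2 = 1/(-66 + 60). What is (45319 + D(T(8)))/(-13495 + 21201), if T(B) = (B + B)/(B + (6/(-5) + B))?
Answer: 5030449/855366 ≈ 5.8811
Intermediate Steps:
k = 1/3 (k = -2/(-66 + 60) = -2/(-6) = -2*(-1/6) = 1/3 ≈ 0.33333)
T(B) = 2*B/(-6/5 + 2*B) (T(B) = (2*B)/(B + (6*(-1/5) + B)) = (2*B)/(B + (-6/5 + B)) = (2*B)/(-6/5 + 2*B) = 2*B/(-6/5 + 2*B))
D(X) = X/3
(45319 + D(T(8)))/(-13495 + 21201) = (45319 + (5*8/(-3 + 5*8))/3)/(-13495 + 21201) = (45319 + (5*8/(-3 + 40))/3)/7706 = (45319 + (5*8/37)/3)*(1/7706) = (45319 + (5*8*(1/37))/3)*(1/7706) = (45319 + (1/3)*(40/37))*(1/7706) = (45319 + 40/111)*(1/7706) = (5030449/111)*(1/7706) = 5030449/855366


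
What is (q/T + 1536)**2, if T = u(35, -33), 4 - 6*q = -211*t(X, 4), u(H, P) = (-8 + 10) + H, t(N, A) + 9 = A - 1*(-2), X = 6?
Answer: 84621601/36 ≈ 2.3506e+6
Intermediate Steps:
t(N, A) = -7 + A (t(N, A) = -9 + (A - 1*(-2)) = -9 + (A + 2) = -9 + (2 + A) = -7 + A)
u(H, P) = 2 + H
q = -629/6 (q = 2/3 - (-211)*(-7 + 4)/6 = 2/3 - (-211)*(-3)/6 = 2/3 - 1/6*633 = 2/3 - 211/2 = -629/6 ≈ -104.83)
T = 37 (T = 2 + 35 = 37)
(q/T + 1536)**2 = (-629/6/37 + 1536)**2 = (-629/6*1/37 + 1536)**2 = (-17/6 + 1536)**2 = (9199/6)**2 = 84621601/36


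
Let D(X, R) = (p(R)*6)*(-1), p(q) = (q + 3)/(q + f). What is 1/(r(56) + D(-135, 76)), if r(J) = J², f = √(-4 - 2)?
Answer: 4524082/14159334505 - 237*I*√6/28318669010 ≈ 0.00031951 - 2.05e-8*I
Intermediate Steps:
f = I*√6 (f = √(-6) = I*√6 ≈ 2.4495*I)
p(q) = (3 + q)/(q + I*√6) (p(q) = (q + 3)/(q + I*√6) = (3 + q)/(q + I*√6))
D(X, R) = -6*(3 + R)/(R + I*√6) (D(X, R) = (((3 + R)/(R + I*√6))*6)*(-1) = (6*(3 + R)/(R + I*√6))*(-1) = -6*(3 + R)/(R + I*√6))
1/(r(56) + D(-135, 76)) = 1/(56² + 6*(-3 - 1*76)/(76 + I*√6)) = 1/(3136 + 6*(-3 - 76)/(76 + I*√6)) = 1/(3136 + 6*(-79)/(76 + I*√6)) = 1/(3136 - 474/(76 + I*√6))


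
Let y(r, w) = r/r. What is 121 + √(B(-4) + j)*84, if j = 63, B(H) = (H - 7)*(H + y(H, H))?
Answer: 121 + 336*√6 ≈ 944.03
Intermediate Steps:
y(r, w) = 1
B(H) = (1 + H)*(-7 + H) (B(H) = (H - 7)*(H + 1) = (-7 + H)*(1 + H) = (1 + H)*(-7 + H))
121 + √(B(-4) + j)*84 = 121 + √((-7 + (-4)² - 6*(-4)) + 63)*84 = 121 + √((-7 + 16 + 24) + 63)*84 = 121 + √(33 + 63)*84 = 121 + √96*84 = 121 + (4*√6)*84 = 121 + 336*√6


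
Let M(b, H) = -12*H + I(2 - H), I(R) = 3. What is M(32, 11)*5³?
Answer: -16125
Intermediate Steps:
M(b, H) = 3 - 12*H (M(b, H) = -12*H + 3 = 3 - 12*H)
M(32, 11)*5³ = (3 - 12*11)*5³ = (3 - 132)*125 = -129*125 = -16125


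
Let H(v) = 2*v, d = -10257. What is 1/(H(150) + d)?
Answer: -1/9957 ≈ -0.00010043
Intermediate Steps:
1/(H(150) + d) = 1/(2*150 - 10257) = 1/(300 - 10257) = 1/(-9957) = -1/9957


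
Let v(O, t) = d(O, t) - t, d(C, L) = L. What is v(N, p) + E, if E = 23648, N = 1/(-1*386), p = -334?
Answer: 23648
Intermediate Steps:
N = -1/386 (N = 1/(-386) = -1/386 ≈ -0.0025907)
v(O, t) = 0 (v(O, t) = t - t = 0)
v(N, p) + E = 0 + 23648 = 23648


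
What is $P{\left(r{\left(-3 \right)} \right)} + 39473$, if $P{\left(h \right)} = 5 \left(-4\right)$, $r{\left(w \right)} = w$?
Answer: $39453$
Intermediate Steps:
$P{\left(h \right)} = -20$
$P{\left(r{\left(-3 \right)} \right)} + 39473 = -20 + 39473 = 39453$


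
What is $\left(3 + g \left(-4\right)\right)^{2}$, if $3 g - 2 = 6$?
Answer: $\frac{529}{9} \approx 58.778$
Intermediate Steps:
$g = \frac{8}{3}$ ($g = \frac{2}{3} + \frac{1}{3} \cdot 6 = \frac{2}{3} + 2 = \frac{8}{3} \approx 2.6667$)
$\left(3 + g \left(-4\right)\right)^{2} = \left(3 + \frac{8}{3} \left(-4\right)\right)^{2} = \left(3 - \frac{32}{3}\right)^{2} = \left(- \frac{23}{3}\right)^{2} = \frac{529}{9}$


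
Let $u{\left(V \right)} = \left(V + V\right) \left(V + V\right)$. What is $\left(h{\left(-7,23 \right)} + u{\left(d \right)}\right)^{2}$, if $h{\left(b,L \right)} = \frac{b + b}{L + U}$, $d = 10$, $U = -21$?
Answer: $154449$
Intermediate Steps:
$h{\left(b,L \right)} = \frac{2 b}{-21 + L}$ ($h{\left(b,L \right)} = \frac{b + b}{L - 21} = \frac{2 b}{-21 + L}$)
$u{\left(V \right)} = 4 V^{2}$ ($u{\left(V \right)} = 2 V 2 V = 4 V^{2}$)
$\left(h{\left(-7,23 \right)} + u{\left(d \right)}\right)^{2} = \left(2 \left(-7\right) \frac{1}{-21 + 23} + 4 \cdot 10^{2}\right)^{2} = \left(2 \left(-7\right) \frac{1}{2} + 4 \cdot 100\right)^{2} = \left(2 \left(-7\right) \frac{1}{2} + 400\right)^{2} = \left(-7 + 400\right)^{2} = 393^{2} = 154449$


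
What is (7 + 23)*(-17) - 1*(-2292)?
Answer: 1782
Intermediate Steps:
(7 + 23)*(-17) - 1*(-2292) = 30*(-17) + 2292 = -510 + 2292 = 1782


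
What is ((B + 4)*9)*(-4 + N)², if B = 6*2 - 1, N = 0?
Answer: 2160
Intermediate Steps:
B = 11 (B = 12 - 1 = 11)
((B + 4)*9)*(-4 + N)² = ((11 + 4)*9)*(-4 + 0)² = (15*9)*(-4)² = 135*16 = 2160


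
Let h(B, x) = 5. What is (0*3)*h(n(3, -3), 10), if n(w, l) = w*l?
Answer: 0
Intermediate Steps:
n(w, l) = l*w
(0*3)*h(n(3, -3), 10) = (0*3)*5 = 0*5 = 0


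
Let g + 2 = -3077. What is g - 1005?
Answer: -4084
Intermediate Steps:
g = -3079 (g = -2 - 3077 = -3079)
g - 1005 = -3079 - 1005 = -4084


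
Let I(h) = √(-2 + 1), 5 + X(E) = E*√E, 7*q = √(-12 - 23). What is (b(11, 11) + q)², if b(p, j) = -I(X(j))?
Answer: -12/7 + 2*√35/7 ≈ -0.023977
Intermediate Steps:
q = I*√35/7 (q = √(-12 - 23)/7 = √(-35)/7 = (I*√35)/7 = I*√35/7 ≈ 0.84515*I)
X(E) = -5 + E^(3/2) (X(E) = -5 + E*√E = -5 + E^(3/2))
I(h) = I (I(h) = √(-1) = I)
b(p, j) = -I
(b(11, 11) + q)² = (-I + I*√35/7)²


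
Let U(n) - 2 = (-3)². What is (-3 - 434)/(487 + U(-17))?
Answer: -437/498 ≈ -0.87751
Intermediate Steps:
U(n) = 11 (U(n) = 2 + (-3)² = 2 + 9 = 11)
(-3 - 434)/(487 + U(-17)) = (-3 - 434)/(487 + 11) = -437/498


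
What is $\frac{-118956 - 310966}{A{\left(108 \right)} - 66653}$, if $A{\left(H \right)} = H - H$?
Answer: $\frac{429922}{66653} \approx 6.4501$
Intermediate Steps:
$A{\left(H \right)} = 0$
$\frac{-118956 - 310966}{A{\left(108 \right)} - 66653} = \frac{-118956 - 310966}{0 - 66653} = - \frac{429922}{-66653} = \left(-429922\right) \left(- \frac{1}{66653}\right) = \frac{429922}{66653}$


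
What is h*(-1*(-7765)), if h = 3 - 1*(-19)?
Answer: 170830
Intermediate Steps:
h = 22 (h = 3 + 19 = 22)
h*(-1*(-7765)) = 22*(-1*(-7765)) = 22*7765 = 170830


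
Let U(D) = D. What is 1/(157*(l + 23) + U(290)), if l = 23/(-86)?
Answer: 86/331875 ≈ 0.00025913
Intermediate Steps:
l = -23/86 (l = 23*(-1/86) = -23/86 ≈ -0.26744)
1/(157*(l + 23) + U(290)) = 1/(157*(-23/86 + 23) + 290) = 1/(157*(1955/86) + 290) = 1/(306935/86 + 290) = 1/(331875/86) = 86/331875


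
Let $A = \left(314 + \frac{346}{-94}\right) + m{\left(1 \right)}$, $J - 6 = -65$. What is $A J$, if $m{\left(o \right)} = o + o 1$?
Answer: $- \frac{866061}{47} \approx -18427.0$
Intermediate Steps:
$J = -59$ ($J = 6 - 65 = -59$)
$m{\left(o \right)} = 2 o$ ($m{\left(o \right)} = o + o = 2 o$)
$A = \frac{14679}{47}$ ($A = \left(314 + \frac{346}{-94}\right) + 2 \cdot 1 = \left(314 + 346 \left(- \frac{1}{94}\right)\right) + 2 = \left(314 - \frac{173}{47}\right) + 2 = \frac{14585}{47} + 2 = \frac{14679}{47} \approx 312.32$)
$A J = \frac{14679}{47} \left(-59\right) = - \frac{866061}{47}$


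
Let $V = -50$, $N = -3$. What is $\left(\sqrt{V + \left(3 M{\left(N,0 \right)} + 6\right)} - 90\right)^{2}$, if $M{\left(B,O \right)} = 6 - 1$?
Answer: $\left(90 - i \sqrt{29}\right)^{2} \approx 8071.0 - 969.33 i$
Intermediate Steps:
$M{\left(B,O \right)} = 5$ ($M{\left(B,O \right)} = 6 - 1 = 5$)
$\left(\sqrt{V + \left(3 M{\left(N,0 \right)} + 6\right)} - 90\right)^{2} = \left(\sqrt{-50 + \left(3 \cdot 5 + 6\right)} - 90\right)^{2} = \left(\sqrt{-50 + \left(15 + 6\right)} - 90\right)^{2} = \left(\sqrt{-50 + 21} - 90\right)^{2} = \left(\sqrt{-29} - 90\right)^{2} = \left(i \sqrt{29} - 90\right)^{2} = \left(-90 + i \sqrt{29}\right)^{2}$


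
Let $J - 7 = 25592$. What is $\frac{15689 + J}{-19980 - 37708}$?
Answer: $- \frac{5161}{7211} \approx -0.71571$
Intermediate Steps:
$J = 25599$ ($J = 7 + 25592 = 25599$)
$\frac{15689 + J}{-19980 - 37708} = \frac{15689 + 25599}{-19980 - 37708} = \frac{41288}{-57688} = 41288 \left(- \frac{1}{57688}\right) = - \frac{5161}{7211}$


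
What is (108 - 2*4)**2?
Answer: 10000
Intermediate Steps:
(108 - 2*4)**2 = (108 - 8)**2 = 100**2 = 10000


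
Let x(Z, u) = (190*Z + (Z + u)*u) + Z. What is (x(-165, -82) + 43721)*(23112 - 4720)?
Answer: 597004320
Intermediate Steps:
x(Z, u) = 191*Z + u*(Z + u) (x(Z, u) = (190*Z + u*(Z + u)) + Z = 191*Z + u*(Z + u))
(x(-165, -82) + 43721)*(23112 - 4720) = (((-82)**2 + 191*(-165) - 165*(-82)) + 43721)*(23112 - 4720) = ((6724 - 31515 + 13530) + 43721)*18392 = (-11261 + 43721)*18392 = 32460*18392 = 597004320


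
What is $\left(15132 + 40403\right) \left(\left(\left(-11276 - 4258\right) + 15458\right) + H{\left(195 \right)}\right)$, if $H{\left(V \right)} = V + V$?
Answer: $17437990$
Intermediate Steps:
$H{\left(V \right)} = 2 V$
$\left(15132 + 40403\right) \left(\left(\left(-11276 - 4258\right) + 15458\right) + H{\left(195 \right)}\right) = \left(15132 + 40403\right) \left(\left(\left(-11276 - 4258\right) + 15458\right) + 2 \cdot 195\right) = 55535 \left(\left(-15534 + 15458\right) + 390\right) = 55535 \left(-76 + 390\right) = 55535 \cdot 314 = 17437990$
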